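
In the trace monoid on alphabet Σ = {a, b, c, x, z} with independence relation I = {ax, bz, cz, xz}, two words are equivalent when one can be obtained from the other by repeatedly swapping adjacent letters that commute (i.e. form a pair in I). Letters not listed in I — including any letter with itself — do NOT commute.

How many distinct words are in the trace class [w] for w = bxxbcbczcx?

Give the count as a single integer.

0(b) covers ∅
1(x) covers 0:b
2(x) covers 1:x
3(b) covers 2:x
4(c) covers 3:b
5(b) covers 4:c
6(c) covers 5:b
7(z) covers ∅
8(c) covers 6:c
9(x) covers 8:c
floor of heap: 0:b, 7:z
completions by unplaced set U, small U first (add the entries for U minus each lowest piece of U):
  |U|=1: {7}:1  {9}:1
  |U|=2: {7,9}:2  {8,9}:1
  |U|=3: {6,8,9}:1  {7,8,9}:3
  |U|=4: {5,6,8,9}:1  {6,7,8,9}:4
  |U|=5: {4,5,6,8,9}:1  {5,6,7,8,9}:5
  |U|=6: {3,4,5,6,8,9}:1  {4,5,6,7,8,9}:6
  |U|=7: {2,3,4,5,6,8,9}:1  {3,4,5,6,7,8,9}:7
  |U|=8: {1,2,3,4,5,6,8,9}:1  {2,3,4,5,6,7,8,9}:8
  start at 0(b): 9
  start at 7(z): 1
sum over floor = 10

10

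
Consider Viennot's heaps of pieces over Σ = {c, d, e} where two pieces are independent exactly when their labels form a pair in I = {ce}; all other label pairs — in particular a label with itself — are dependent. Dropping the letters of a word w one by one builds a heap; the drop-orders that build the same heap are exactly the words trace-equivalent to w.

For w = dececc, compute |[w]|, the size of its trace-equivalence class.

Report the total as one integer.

10

piece 0:d — minimal
piece 1:e rests on {0:d}
piece 2:c rests on {0:d}
piece 3:e rests on {1:e}
piece 4:c rests on {2:c}
piece 5:c rests on {4:c}
minimal pieces: {0:d}
ways to finish when only these pieces remain (= sum over removing one remaining piece with nothing left below it):
  1 left: {3}→1  {5}→1
  2 left: {1,3}→1  {3,5}→2  {4,5}→1
  3 left: {1,3,5}→3  {2,4,5}→1  {3,4,5}→3
  4 left: {1,3,4,5}→6  {2,3,4,5}→4
  placing 0:d first → 10 extensions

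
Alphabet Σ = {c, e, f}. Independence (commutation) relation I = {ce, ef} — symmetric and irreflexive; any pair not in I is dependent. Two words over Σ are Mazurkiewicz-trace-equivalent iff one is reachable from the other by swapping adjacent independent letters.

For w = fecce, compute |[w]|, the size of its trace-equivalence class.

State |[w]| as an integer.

0(f) covers ∅
1(e) covers ∅
2(c) covers 0:f
3(c) covers 2:c
4(e) covers 1:e
floor of heap: 0:f, 1:e
completions by unplaced set U, small U first (add the entries for U minus each lowest piece of U):
  |U|=1: {3}:1  {4}:1
  |U|=2: {1,4}:1  {2,3}:1  {3,4}:2
  |U|=3: {0,2,3}:1  {1,3,4}:3  {2,3,4}:3
  start at 0(f): 6
  start at 1(e): 4
sum over floor = 10

10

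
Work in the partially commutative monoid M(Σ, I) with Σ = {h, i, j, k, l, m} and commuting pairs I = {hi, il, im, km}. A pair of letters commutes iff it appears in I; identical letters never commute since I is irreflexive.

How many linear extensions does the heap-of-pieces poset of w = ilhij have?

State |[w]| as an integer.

piece 0:i — minimal
piece 1:l — minimal
piece 2:h rests on {1:l}
piece 3:i rests on {0:i}
piece 4:j rests on {2:h, 3:i}
minimal pieces: {0:i, 1:l}
ways to finish when only these pieces remain (= sum over removing one remaining piece with nothing left below it):
  1 left: {4}→1
  2 left: {2,4}→1  {3,4}→1
  3 left: {0,3,4}→1  {1,2,4}→1  {2,3,4}→2
  placing 0:i first → 3 extensions
  placing 1:l first → 3 extensions
total linear extensions = 6

6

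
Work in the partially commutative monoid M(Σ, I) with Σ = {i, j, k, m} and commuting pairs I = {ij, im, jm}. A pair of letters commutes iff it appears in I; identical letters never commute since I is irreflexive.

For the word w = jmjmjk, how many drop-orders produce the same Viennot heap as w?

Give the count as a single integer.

10

#0=j has no predecessor
#1=m has no predecessor
#2=j depends on [0:j]
#3=m depends on [1:m]
#4=j depends on [2:j]
#5=k depends on [3:m, 4:j]
sources: [0:j, 1:m]
N(rest) = Σ N(rest − s) over sources s of rest; N(one piece) = 1:
  size 1 → [5]=1
  size 2 → [3,5]=1  [4,5]=1
  size 3 → [1,3,5]=1  [2,4,5]=1  [3,4,5]=2
  size 4 → [0,2,4,5]=1  [1,3,4,5]=3  [2,3,4,5]=3
  first=0(j) contributes 6
  first=1(m) contributes 4
|[w]| = 10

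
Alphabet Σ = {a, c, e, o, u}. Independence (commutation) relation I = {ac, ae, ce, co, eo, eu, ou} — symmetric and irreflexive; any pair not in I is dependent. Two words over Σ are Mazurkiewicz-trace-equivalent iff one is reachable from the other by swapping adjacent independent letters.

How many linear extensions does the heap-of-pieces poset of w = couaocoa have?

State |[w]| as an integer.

#0=c has no predecessor
#1=o has no predecessor
#2=u depends on [0:c]
#3=a depends on [1:o, 2:u]
#4=o depends on [3:a]
#5=c depends on [2:u]
#6=o depends on [4:o]
#7=a depends on [6:o]
sources: [0:c, 1:o]
N(rest) = Σ N(rest − s) over sources s of rest; N(one piece) = 1:
  size 1 → [5]=1  [7]=1
  size 2 → [5,7]=2  [6,7]=1
  size 3 → [4,6,7]=1  [5,6,7]=3
  size 4 → [3,4,6,7]=1  [4,5,6,7]=4
  size 5 → [1,3,4,6,7]=1  [3,4,5,6,7]=5
  size 6 → [1,3,4,5,6,7]=6  [2,3,4,5,6,7]=5
  first=0(c) contributes 11
  first=1(o) contributes 5
|[w]| = 16

16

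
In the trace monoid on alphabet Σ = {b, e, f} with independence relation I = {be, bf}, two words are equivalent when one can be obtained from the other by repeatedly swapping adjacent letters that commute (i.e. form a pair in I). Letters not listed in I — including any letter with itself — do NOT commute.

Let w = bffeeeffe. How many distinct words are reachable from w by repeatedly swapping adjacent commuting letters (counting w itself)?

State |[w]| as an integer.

piece 0:b — minimal
piece 1:f — minimal
piece 2:f rests on {1:f}
piece 3:e rests on {2:f}
piece 4:e rests on {3:e}
piece 5:e rests on {4:e}
piece 6:f rests on {5:e}
piece 7:f rests on {6:f}
piece 8:e rests on {7:f}
minimal pieces: {0:b, 1:f}
ways to finish when only these pieces remain (= sum over removing one remaining piece with nothing left below it):
  1 left: {0}→1  {8}→1
  2 left: {0,8}→2  {7,8}→1
  3 left: {0,7,8}→3  {6,7,8}→1
  4 left: {0,6,7,8}→4  {5,6,7,8}→1
  5 left: {0,5,6,7,8}→5  {4,5,6,7,8}→1
  6 left: {0,4,5,6,7,8}→6  {3,4,5,6,7,8}→1
  7 left: {0,3,4,5,6,7,8}→7  {2,3,4,5,6,7,8}→1
  placing 0:b first → 1 extensions
  placing 1:f first → 8 extensions
total linear extensions = 9

9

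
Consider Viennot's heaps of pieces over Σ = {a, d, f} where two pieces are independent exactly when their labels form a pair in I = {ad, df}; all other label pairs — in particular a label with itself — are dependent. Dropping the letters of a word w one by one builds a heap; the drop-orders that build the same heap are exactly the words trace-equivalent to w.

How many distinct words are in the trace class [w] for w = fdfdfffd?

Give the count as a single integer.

56

piece 0:f — minimal
piece 1:d — minimal
piece 2:f rests on {0:f}
piece 3:d rests on {1:d}
piece 4:f rests on {2:f}
piece 5:f rests on {4:f}
piece 6:f rests on {5:f}
piece 7:d rests on {3:d}
minimal pieces: {0:f, 1:d}
ways to finish when only these pieces remain (= sum over removing one remaining piece with nothing left below it):
  1 left: {6}→1  {7}→1
  2 left: {3,7}→1  {5,6}→1  {6,7}→2
  3 left: {1,3,7}→1  {3,6,7}→3  {4,5,6}→1  {5,6,7}→3
  4 left: {1,3,6,7}→4  {2,4,5,6}→1  {3,5,6,7}→6  {4,5,6,7}→4
  5 left: {0,2,4,5,6}→1  {1,3,5,6,7}→10  {2,4,5,6,7}→5  {3,4,5,6,7}→10
  6 left: {0,2,4,5,6,7}→6  {1,3,4,5,6,7}→20  {2,3,4,5,6,7}→15
  placing 0:f first → 35 extensions
  placing 1:d first → 21 extensions
total linear extensions = 56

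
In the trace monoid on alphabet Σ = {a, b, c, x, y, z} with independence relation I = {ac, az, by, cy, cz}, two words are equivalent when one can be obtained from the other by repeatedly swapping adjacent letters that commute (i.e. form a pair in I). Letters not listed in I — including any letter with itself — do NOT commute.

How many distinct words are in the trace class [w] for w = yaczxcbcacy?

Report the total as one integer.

drop 0:y onto floor
drop 1:a onto {0:y}
drop 2:c onto floor
drop 3:z onto {0:y}
drop 4:x onto {1:a, 2:c, 3:z}
drop 5:c onto {4:x}
drop 6:b onto {5:c}
drop 7:c onto {6:b}
drop 8:a onto {6:b}
drop 9:c onto {7:c}
drop 10:y onto {8:a}
ground layer = {0:y, 2:c}
drop-orders for the pieces not yet dropped (sum over which currently-grounded one goes next):
  1 to go: {9} 1  {10} 1
  2 to go: {7,9} 1  {8,10} 1  {9,10} 2
  3 to go: {7,9,10} 3  {8,9,10} 3
  4 to go: {7,8,9,10} 6
  5 to go: {6,7,8,9,10} 6
  6 to go: {5,6,7,8,9,10} 6
  7 to go: {4,5,6,7,8,9,10} 6
  8 to go: {1,4,5,6,7,8,9,10} 6  {2,4,5,6,7,8,9,10} 6  {3,4,5,6,7,8,9,10} 6
  9 to go: {1,2,4,5,6,7,8,9,10} 12  {1,3,4,5,6,7,8,9,10} 12  {2,3,4,5,6,7,8,9,10} 12
  if 0:y drops first: 36 orders
  if 2:c drops first: 12 orders
heap linearizations: 48

48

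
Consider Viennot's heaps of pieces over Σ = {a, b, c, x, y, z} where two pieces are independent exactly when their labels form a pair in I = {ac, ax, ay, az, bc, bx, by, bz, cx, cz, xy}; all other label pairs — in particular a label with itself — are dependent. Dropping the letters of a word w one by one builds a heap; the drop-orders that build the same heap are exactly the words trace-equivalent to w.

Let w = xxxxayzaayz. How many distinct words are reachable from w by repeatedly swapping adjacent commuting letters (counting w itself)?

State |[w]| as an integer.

drop 0:x onto floor
drop 1:x onto {0:x}
drop 2:x onto {1:x}
drop 3:x onto {2:x}
drop 4:a onto floor
drop 5:y onto floor
drop 6:z onto {3:x, 5:y}
drop 7:a onto {4:a}
drop 8:a onto {7:a}
drop 9:y onto {6:z}
drop 10:z onto {9:y}
ground layer = {0:x, 4:a, 5:y}
drop-orders for the pieces not yet dropped (sum over which currently-grounded one goes next):
  1 to go: {8} 1  {10} 1
  2 to go: {7,8} 1  {8,10} 2  {9,10} 1
  3 to go: {4,7,8} 1  {6,9,10} 1  {7,8,10} 3  {8,9,10} 3
  4 to go: {3,6,9,10} 1  {4,7,8,10} 4  {5,6,9,10} 1  {6,8,9,10} 4  {7,8,9,10} 6
  5 to go: {2,3,6,9,10} 1  {3,5,6,9,10} 2  {3,6,8,9,10} 5  {4,7,8,9,10} 10  {5,6,8,9,10} 5  {6,7,8,9,10} 10
  6 to go: {1,2,3,6,9,10} 1  {2,3,5,6,9,10} 3  {2,3,6,8,9,10} 6  {3,5,6,8,9,10} 12  {3,6,7,8,9,10} 15  {4,6,7,8,9,10} 20  {5,6,7,8,9,10} 15
  7 to go: {0,1,2,3,6,9,10} 1  {1,2,3,5,6,9,10} 4  {1,2,3,6,8,9,10} 7  {2,3,5,6,8,9,10} 21  {2,3,6,7,8,9,10} 21  {3,4,6,7,8,9,10} 35  {3,5,6,7,8,9,10} 42  {4,5,6,7,8,9,10} 35
  8 to go: {0,1,2,3,5,6,9,10} 5  {0,1,2,3,6,8,9,10} 8  {1,2,3,5,6,8,9,10} 32  {1,2,3,6,7,8,9,10} 28  {2,3,4,6,7,8,9,10} 56  {2,3,5,6,7,8,9,10} 84  {3,4,5,6,7,8,9,10} 112
  9 to go: {0,1,2,3,5,6,8,9,10} 45  {0,1,2,3,6,7,8,9,10} 36  {1,2,3,4,6,7,8,9,10} 84  {1,2,3,5,6,7,8,9,10} 144  {2,3,4,5,6,7,8,9,10} 252
  if 0:x drops first: 480 orders
  if 4:a drops first: 225 orders
  if 5:y drops first: 120 orders
heap linearizations: 825

825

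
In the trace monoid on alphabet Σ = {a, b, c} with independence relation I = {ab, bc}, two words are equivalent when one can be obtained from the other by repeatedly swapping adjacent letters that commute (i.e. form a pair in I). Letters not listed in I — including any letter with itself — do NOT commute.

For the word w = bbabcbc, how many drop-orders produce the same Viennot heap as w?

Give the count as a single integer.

0(b) covers ∅
1(b) covers 0:b
2(a) covers ∅
3(b) covers 1:b
4(c) covers 2:a
5(b) covers 3:b
6(c) covers 4:c
floor of heap: 0:b, 2:a
completions by unplaced set U, small U first (add the entries for U minus each lowest piece of U):
  |U|=1: {5}:1  {6}:1
  |U|=2: {3,5}:1  {4,6}:1  {5,6}:2
  |U|=3: {1,3,5}:1  {2,4,6}:1  {3,5,6}:3  {4,5,6}:3
  |U|=4: {0,1,3,5}:1  {1,3,5,6}:4  {2,4,5,6}:4  {3,4,5,6}:6
  |U|=5: {0,1,3,5,6}:5  {1,3,4,5,6}:10  {2,3,4,5,6}:10
  start at 0(b): 20
  start at 2(a): 15
sum over floor = 35

35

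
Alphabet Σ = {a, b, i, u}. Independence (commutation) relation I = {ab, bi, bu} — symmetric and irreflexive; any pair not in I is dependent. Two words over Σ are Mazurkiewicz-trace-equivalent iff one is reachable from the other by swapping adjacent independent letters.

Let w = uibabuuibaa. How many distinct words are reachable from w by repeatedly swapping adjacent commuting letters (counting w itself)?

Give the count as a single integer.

165

drop 0:u onto floor
drop 1:i onto {0:u}
drop 2:b onto floor
drop 3:a onto {1:i}
drop 4:b onto {2:b}
drop 5:u onto {3:a}
drop 6:u onto {5:u}
drop 7:i onto {6:u}
drop 8:b onto {4:b}
drop 9:a onto {7:i}
drop 10:a onto {9:a}
ground layer = {0:u, 2:b}
drop-orders for the pieces not yet dropped (sum over which currently-grounded one goes next):
  1 to go: {8} 1  {10} 1
  2 to go: {4,8} 1  {8,10} 2  {9,10} 1
  3 to go: {2,4,8} 1  {4,8,10} 3  {7,9,10} 1  {8,9,10} 3
  4 to go: {2,4,8,10} 4  {4,8,9,10} 6  {6,7,9,10} 1  {7,8,9,10} 4
  5 to go: {2,4,8,9,10} 10  {4,7,8,9,10} 10  {5,6,7,9,10} 1  {6,7,8,9,10} 5
  6 to go: {2,4,7,8,9,10} 20  {3,5,6,7,9,10} 1  {4,6,7,8,9,10} 15  {5,6,7,8,9,10} 6
  7 to go: {1,3,5,6,7,9,10} 1  {2,4,6,7,8,9,10} 35  {3,5,6,7,8,9,10} 7  {4,5,6,7,8,9,10} 21
  8 to go: {0,1,3,5,6,7,9,10} 1  {1,3,5,6,7,8,9,10} 8  {2,4,5,6,7,8,9,10} 56  {3,4,5,6,7,8,9,10} 28
  9 to go: {0,1,3,5,6,7,8,9,10} 9  {1,3,4,5,6,7,8,9,10} 36  {2,3,4,5,6,7,8,9,10} 84
  if 0:u drops first: 120 orders
  if 2:b drops first: 45 orders
heap linearizations: 165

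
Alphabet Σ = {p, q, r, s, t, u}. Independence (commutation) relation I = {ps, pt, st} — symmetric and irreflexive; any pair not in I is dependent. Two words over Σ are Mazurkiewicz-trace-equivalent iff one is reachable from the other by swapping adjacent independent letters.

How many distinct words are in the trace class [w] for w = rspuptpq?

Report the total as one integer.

6

#0=r has no predecessor
#1=s depends on [0:r]
#2=p depends on [0:r]
#3=u depends on [1:s, 2:p]
#4=p depends on [3:u]
#5=t depends on [3:u]
#6=p depends on [4:p]
#7=q depends on [5:t, 6:p]
sources: [0:r]
N(rest) = Σ N(rest − s) over sources s of rest; N(one piece) = 1:
  size 1 → [7]=1
  size 2 → [5,7]=1  [6,7]=1
  size 3 → [4,6,7]=1  [5,6,7]=2
  size 4 → [4,5,6,7]=3
  size 5 → [3,4,5,6,7]=3
  size 6 → [1,3,4,5,6,7]=3  [2,3,4,5,6,7]=3
  first=0(r) contributes 6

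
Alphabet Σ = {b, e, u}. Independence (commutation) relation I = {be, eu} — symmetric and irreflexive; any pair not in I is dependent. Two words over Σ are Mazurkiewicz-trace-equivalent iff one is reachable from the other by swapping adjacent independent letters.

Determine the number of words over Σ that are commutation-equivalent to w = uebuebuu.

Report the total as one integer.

28

piece 0:u — minimal
piece 1:e — minimal
piece 2:b rests on {0:u}
piece 3:u rests on {2:b}
piece 4:e rests on {1:e}
piece 5:b rests on {3:u}
piece 6:u rests on {5:b}
piece 7:u rests on {6:u}
minimal pieces: {0:u, 1:e}
ways to finish when only these pieces remain (= sum over removing one remaining piece with nothing left below it):
  1 left: {4}→1  {7}→1
  2 left: {1,4}→1  {4,7}→2  {6,7}→1
  3 left: {1,4,7}→3  {4,6,7}→3  {5,6,7}→1
  4 left: {1,4,6,7}→6  {3,5,6,7}→1  {4,5,6,7}→4
  5 left: {1,4,5,6,7}→10  {2,3,5,6,7}→1  {3,4,5,6,7}→5
  6 left: {0,2,3,5,6,7}→1  {1,3,4,5,6,7}→15  {2,3,4,5,6,7}→6
  placing 0:u first → 21 extensions
  placing 1:e first → 7 extensions
total linear extensions = 28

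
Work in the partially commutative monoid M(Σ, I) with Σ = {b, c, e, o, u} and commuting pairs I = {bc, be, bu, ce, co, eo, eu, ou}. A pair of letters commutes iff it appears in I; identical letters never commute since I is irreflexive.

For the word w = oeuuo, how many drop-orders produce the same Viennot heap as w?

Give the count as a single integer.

30

#0=o has no predecessor
#1=e has no predecessor
#2=u has no predecessor
#3=u depends on [2:u]
#4=o depends on [0:o]
sources: [0:o, 1:e, 2:u]
N(rest) = Σ N(rest − s) over sources s of rest; N(one piece) = 1:
  size 1 → [1]=1  [3]=1  [4]=1
  size 2 → [0,4]=1  [1,3]=2  [1,4]=2  [2,3]=1  [3,4]=2
  size 3 → [0,1,4]=3  [0,3,4]=3  [1,2,3]=3  [1,3,4]=6  [2,3,4]=3
  first=0(o) contributes 12
  first=1(e) contributes 6
  first=2(u) contributes 12
|[w]| = 30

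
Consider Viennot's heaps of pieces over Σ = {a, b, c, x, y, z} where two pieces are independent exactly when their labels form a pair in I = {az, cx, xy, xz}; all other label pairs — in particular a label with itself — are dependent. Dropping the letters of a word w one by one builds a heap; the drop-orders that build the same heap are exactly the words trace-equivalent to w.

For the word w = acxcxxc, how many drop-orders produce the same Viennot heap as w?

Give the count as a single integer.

piece 0:a — minimal
piece 1:c rests on {0:a}
piece 2:x rests on {0:a}
piece 3:c rests on {1:c}
piece 4:x rests on {2:x}
piece 5:x rests on {4:x}
piece 6:c rests on {3:c}
minimal pieces: {0:a}
ways to finish when only these pieces remain (= sum over removing one remaining piece with nothing left below it):
  1 left: {5}→1  {6}→1
  2 left: {3,6}→1  {4,5}→1  {5,6}→2
  3 left: {1,3,6}→1  {2,4,5}→1  {3,5,6}→3  {4,5,6}→3
  4 left: {1,3,5,6}→4  {2,4,5,6}→4  {3,4,5,6}→6
  5 left: {1,3,4,5,6}→10  {2,3,4,5,6}→10
  placing 0:a first → 20 extensions

20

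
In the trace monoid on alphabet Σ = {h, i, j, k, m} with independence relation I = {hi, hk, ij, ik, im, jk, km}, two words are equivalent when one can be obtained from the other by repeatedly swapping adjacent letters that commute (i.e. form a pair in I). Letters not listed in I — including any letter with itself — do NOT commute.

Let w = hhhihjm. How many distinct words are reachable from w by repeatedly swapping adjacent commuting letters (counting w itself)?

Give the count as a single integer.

#0=h has no predecessor
#1=h depends on [0:h]
#2=h depends on [1:h]
#3=i has no predecessor
#4=h depends on [2:h]
#5=j depends on [4:h]
#6=m depends on [5:j]
sources: [0:h, 3:i]
N(rest) = Σ N(rest − s) over sources s of rest; N(one piece) = 1:
  size 1 → [3]=1  [6]=1
  size 2 → [3,6]=2  [5,6]=1
  size 3 → [3,5,6]=3  [4,5,6]=1
  size 4 → [2,4,5,6]=1  [3,4,5,6]=4
  size 5 → [1,2,4,5,6]=1  [2,3,4,5,6]=5
  first=0(h) contributes 6
  first=3(i) contributes 1
|[w]| = 7

7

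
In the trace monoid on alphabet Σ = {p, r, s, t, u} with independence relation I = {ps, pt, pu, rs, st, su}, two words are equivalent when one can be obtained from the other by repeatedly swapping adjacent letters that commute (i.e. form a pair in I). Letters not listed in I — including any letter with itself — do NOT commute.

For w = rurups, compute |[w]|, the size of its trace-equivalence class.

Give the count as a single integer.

12

drop 0:r onto floor
drop 1:u onto {0:r}
drop 2:r onto {1:u}
drop 3:u onto {2:r}
drop 4:p onto {2:r}
drop 5:s onto floor
ground layer = {0:r, 5:s}
drop-orders for the pieces not yet dropped (sum over which currently-grounded one goes next):
  1 to go: {3} 1  {4} 1  {5} 1
  2 to go: {3,4} 2  {3,5} 2  {4,5} 2
  3 to go: {2,3,4} 2  {3,4,5} 6
  4 to go: {1,2,3,4} 2  {2,3,4,5} 8
  if 0:r drops first: 10 orders
  if 5:s drops first: 2 orders
heap linearizations: 12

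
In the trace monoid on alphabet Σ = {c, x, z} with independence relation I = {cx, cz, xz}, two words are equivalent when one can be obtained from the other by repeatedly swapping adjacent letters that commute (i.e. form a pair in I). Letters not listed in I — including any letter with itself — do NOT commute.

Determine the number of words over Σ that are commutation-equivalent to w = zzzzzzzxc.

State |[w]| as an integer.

72

0(z) covers ∅
1(z) covers 0:z
2(z) covers 1:z
3(z) covers 2:z
4(z) covers 3:z
5(z) covers 4:z
6(z) covers 5:z
7(x) covers ∅
8(c) covers ∅
floor of heap: 0:z, 7:x, 8:c
completions by unplaced set U, small U first (add the entries for U minus each lowest piece of U):
  |U|=1: {6}:1  {7}:1  {8}:1
  |U|=2: {5,6}:1  {6,7}:2  {6,8}:2  {7,8}:2
  |U|=3: {4,5,6}:1  {5,6,7}:3  {5,6,8}:3  {6,7,8}:6
  |U|=4: {3,4,5,6}:1  {4,5,6,7}:4  {4,5,6,8}:4  {5,6,7,8}:12
  |U|=5: {2,3,4,5,6}:1  {3,4,5,6,7}:5  {3,4,5,6,8}:5  {4,5,6,7,8}:20
  |U|=6: {1,2,3,4,5,6}:1  {2,3,4,5,6,7}:6  {2,3,4,5,6,8}:6  {3,4,5,6,7,8}:30
  |U|=7: {0,1,2,3,4,5,6}:1  {1,2,3,4,5,6,7}:7  {1,2,3,4,5,6,8}:7  {2,3,4,5,6,7,8}:42
  start at 0(z): 56
  start at 7(x): 8
  start at 8(c): 8
sum over floor = 72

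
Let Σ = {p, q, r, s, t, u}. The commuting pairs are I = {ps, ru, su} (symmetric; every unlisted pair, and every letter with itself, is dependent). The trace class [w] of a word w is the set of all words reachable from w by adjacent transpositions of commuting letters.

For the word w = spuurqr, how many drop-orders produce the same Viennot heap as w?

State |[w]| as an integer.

9

0(s) covers ∅
1(p) covers ∅
2(u) covers 1:p
3(u) covers 2:u
4(r) covers 0:s, 1:p
5(q) covers 3:u, 4:r
6(r) covers 5:q
floor of heap: 0:s, 1:p
completions by unplaced set U, small U first (add the entries for U minus each lowest piece of U):
  |U|=1: {6}:1
  |U|=2: {5,6}:1
  |U|=3: {3,5,6}:1  {4,5,6}:1
  |U|=4: {0,4,5,6}:1  {2,3,5,6}:1  {3,4,5,6}:2
  |U|=5: {0,3,4,5,6}:3  {2,3,4,5,6}:3
  start at 0(s): 3
  start at 1(p): 6
sum over floor = 9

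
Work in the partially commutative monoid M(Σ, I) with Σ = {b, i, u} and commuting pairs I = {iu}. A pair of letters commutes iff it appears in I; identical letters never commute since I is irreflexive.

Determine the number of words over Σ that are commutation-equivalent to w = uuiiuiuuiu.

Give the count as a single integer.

210

drop 0:u onto floor
drop 1:u onto {0:u}
drop 2:i onto floor
drop 3:i onto {2:i}
drop 4:u onto {1:u}
drop 5:i onto {3:i}
drop 6:u onto {4:u}
drop 7:u onto {6:u}
drop 8:i onto {5:i}
drop 9:u onto {7:u}
ground layer = {0:u, 2:i}
drop-orders for the pieces not yet dropped (sum over which currently-grounded one goes next):
  1 to go: {8} 1  {9} 1
  2 to go: {5,8} 1  {7,9} 1  {8,9} 2
  3 to go: {3,5,8} 1  {5,8,9} 3  {6,7,9} 1  {7,8,9} 3
  4 to go: {2,3,5,8} 1  {3,5,8,9} 4  {4,6,7,9} 1  {5,7,8,9} 6  {6,7,8,9} 4
  5 to go: {1,4,6,7,9} 1  {2,3,5,8,9} 5  {3,5,7,8,9} 10  {4,6,7,8,9} 5  {5,6,7,8,9} 10
  6 to go: {0,1,4,6,7,9} 1  {1,4,6,7,8,9} 6  {2,3,5,7,8,9} 15  {3,5,6,7,8,9} 20  {4,5,6,7,8,9} 15
  7 to go: {0,1,4,6,7,8,9} 7  {1,4,5,6,7,8,9} 21  {2,3,5,6,7,8,9} 35  {3,4,5,6,7,8,9} 35
  8 to go: {0,1,4,5,6,7,8,9} 28  {1,3,4,5,6,7,8,9} 56  {2,3,4,5,6,7,8,9} 70
  if 0:u drops first: 126 orders
  if 2:i drops first: 84 orders
heap linearizations: 210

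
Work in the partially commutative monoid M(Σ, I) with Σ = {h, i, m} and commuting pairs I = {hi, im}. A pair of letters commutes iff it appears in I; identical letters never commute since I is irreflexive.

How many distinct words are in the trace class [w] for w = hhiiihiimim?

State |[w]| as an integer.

#0=h has no predecessor
#1=h depends on [0:h]
#2=i has no predecessor
#3=i depends on [2:i]
#4=i depends on [3:i]
#5=h depends on [1:h]
#6=i depends on [4:i]
#7=i depends on [6:i]
#8=m depends on [5:h]
#9=i depends on [7:i]
#10=m depends on [8:m]
sources: [0:h, 2:i]
N(rest) = Σ N(rest − s) over sources s of rest; N(one piece) = 1:
  size 1 → [9]=1  [10]=1
  size 2 → [7,9]=1  [8,10]=1  [9,10]=2
  size 3 → [5,8,10]=1  [6,7,9]=1  [7,9,10]=3  [8,9,10]=3
  size 4 → [1,5,8,10]=1  [4,6,7,9]=1  [5,8,9,10]=4  [6,7,9,10]=4  [7,8,9,10]=6
  size 5 → [0,1,5,8,10]=1  [1,5,8,9,10]=5  [3,4,6,7,9]=1  [4,6,7,9,10]=5  [5,7,8,9,10]=10  [6,7,8,9,10]=10
  size 6 → [0,1,5,8,9,10]=6  [1,5,7,8,9,10]=15  [2,3,4,6,7,9]=1  [3,4,6,7,9,10]=6  [4,6,7,8,9,10]=15  [5,6,7,8,9,10]=20
  size 7 → [0,1,5,7,8,9,10]=21  [1,5,6,7,8,9,10]=35  [2,3,4,6,7,9,10]=7  [3,4,6,7,8,9,10]=21  [4,5,6,7,8,9,10]=35
  size 8 → [0,1,5,6,7,8,9,10]=56  [1,4,5,6,7,8,9,10]=70  [2,3,4,6,7,8,9,10]=28  [3,4,5,6,7,8,9,10]=56
  size 9 → [0,1,4,5,6,7,8,9,10]=126  [1,3,4,5,6,7,8,9,10]=126  [2,3,4,5,6,7,8,9,10]=84
  first=0(h) contributes 210
  first=2(i) contributes 252
|[w]| = 462

462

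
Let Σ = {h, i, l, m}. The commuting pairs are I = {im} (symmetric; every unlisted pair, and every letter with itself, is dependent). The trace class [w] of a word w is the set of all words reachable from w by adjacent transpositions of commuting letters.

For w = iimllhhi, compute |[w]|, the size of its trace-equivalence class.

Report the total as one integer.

0(i) covers ∅
1(i) covers 0:i
2(m) covers ∅
3(l) covers 1:i, 2:m
4(l) covers 3:l
5(h) covers 4:l
6(h) covers 5:h
7(i) covers 6:h
floor of heap: 0:i, 2:m
completions by unplaced set U, small U first (add the entries for U minus each lowest piece of U):
  |U|=1: {7}:1
  |U|=2: {6,7}:1
  |U|=3: {5,6,7}:1
  |U|=4: {4,5,6,7}:1
  |U|=5: {3,4,5,6,7}:1
  |U|=6: {1,3,4,5,6,7}:1  {2,3,4,5,6,7}:1
  start at 0(i): 2
  start at 2(m): 1
sum over floor = 3

3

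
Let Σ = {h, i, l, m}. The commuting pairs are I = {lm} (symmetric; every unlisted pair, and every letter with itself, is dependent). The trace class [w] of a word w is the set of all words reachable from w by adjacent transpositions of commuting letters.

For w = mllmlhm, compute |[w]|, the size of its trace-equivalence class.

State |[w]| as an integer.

10

#0=m has no predecessor
#1=l has no predecessor
#2=l depends on [1:l]
#3=m depends on [0:m]
#4=l depends on [2:l]
#5=h depends on [3:m, 4:l]
#6=m depends on [5:h]
sources: [0:m, 1:l]
N(rest) = Σ N(rest − s) over sources s of rest; N(one piece) = 1:
  size 1 → [6]=1
  size 2 → [5,6]=1
  size 3 → [3,5,6]=1  [4,5,6]=1
  size 4 → [0,3,5,6]=1  [2,4,5,6]=1  [3,4,5,6]=2
  size 5 → [0,3,4,5,6]=3  [1,2,4,5,6]=1  [2,3,4,5,6]=3
  first=0(m) contributes 4
  first=1(l) contributes 6
|[w]| = 10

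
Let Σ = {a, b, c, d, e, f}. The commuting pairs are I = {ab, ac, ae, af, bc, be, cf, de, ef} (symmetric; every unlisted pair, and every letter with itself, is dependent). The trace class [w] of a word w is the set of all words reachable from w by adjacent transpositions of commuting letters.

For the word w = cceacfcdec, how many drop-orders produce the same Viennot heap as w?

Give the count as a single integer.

98

drop 0:c onto floor
drop 1:c onto {0:c}
drop 2:e onto {1:c}
drop 3:a onto floor
drop 4:c onto {2:e}
drop 5:f onto floor
drop 6:c onto {4:c}
drop 7:d onto {3:a, 5:f, 6:c}
drop 8:e onto {6:c}
drop 9:c onto {7:d, 8:e}
ground layer = {0:c, 3:a, 5:f}
drop-orders for the pieces not yet dropped (sum over which currently-grounded one goes next):
  1 to go: {9} 1
  2 to go: {7,9} 1  {8,9} 1
  3 to go: {3,7,9} 1  {5,7,9} 1  {7,8,9} 2
  4 to go: {3,5,7,9} 2  {3,7,8,9} 3  {5,7,8,9} 3  {6,7,8,9} 2
  5 to go: {3,5,7,8,9} 8  {3,6,7,8,9} 5  {4,6,7,8,9} 2  {5,6,7,8,9} 5
  6 to go: {2,4,6,7,8,9} 2  {3,4,6,7,8,9} 7  {3,5,6,7,8,9} 18  {4,5,6,7,8,9} 7
  7 to go: {1,2,4,6,7,8,9} 2  {2,3,4,6,7,8,9} 9  {2,4,5,6,7,8,9} 9  {3,4,5,6,7,8,9} 32
  8 to go: {0,1,2,4,6,7,8,9} 2  {1,2,3,4,6,7,8,9} 11  {1,2,4,5,6,7,8,9} 11  {2,3,4,5,6,7,8,9} 50
  if 0:c drops first: 72 orders
  if 3:a drops first: 13 orders
  if 5:f drops first: 13 orders
heap linearizations: 98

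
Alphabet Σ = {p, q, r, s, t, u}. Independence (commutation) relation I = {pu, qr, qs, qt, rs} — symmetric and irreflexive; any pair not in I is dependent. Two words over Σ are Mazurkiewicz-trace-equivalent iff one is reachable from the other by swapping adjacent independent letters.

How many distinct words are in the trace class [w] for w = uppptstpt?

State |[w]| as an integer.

piece 0:u — minimal
piece 1:p — minimal
piece 2:p rests on {1:p}
piece 3:p rests on {2:p}
piece 4:t rests on {0:u, 3:p}
piece 5:s rests on {4:t}
piece 6:t rests on {5:s}
piece 7:p rests on {6:t}
piece 8:t rests on {7:p}
minimal pieces: {0:u, 1:p}
ways to finish when only these pieces remain (= sum over removing one remaining piece with nothing left below it):
  1 left: {8}→1
  2 left: {7,8}→1
  3 left: {6,7,8}→1
  4 left: {5,6,7,8}→1
  5 left: {4,5,6,7,8}→1
  6 left: {0,4,5,6,7,8}→1  {3,4,5,6,7,8}→1
  7 left: {0,3,4,5,6,7,8}→2  {2,3,4,5,6,7,8}→1
  placing 0:u first → 1 extensions
  placing 1:p first → 3 extensions
total linear extensions = 4

4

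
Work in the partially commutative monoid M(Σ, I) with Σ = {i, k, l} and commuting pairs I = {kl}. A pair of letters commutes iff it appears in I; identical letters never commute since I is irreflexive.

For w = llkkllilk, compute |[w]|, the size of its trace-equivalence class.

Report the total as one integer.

30

piece 0:l — minimal
piece 1:l rests on {0:l}
piece 2:k — minimal
piece 3:k rests on {2:k}
piece 4:l rests on {1:l}
piece 5:l rests on {4:l}
piece 6:i rests on {3:k, 5:l}
piece 7:l rests on {6:i}
piece 8:k rests on {6:i}
minimal pieces: {0:l, 2:k}
ways to finish when only these pieces remain (= sum over removing one remaining piece with nothing left below it):
  1 left: {7}→1  {8}→1
  2 left: {7,8}→2
  3 left: {6,7,8}→2
  4 left: {3,6,7,8}→2  {5,6,7,8}→2
  5 left: {2,3,6,7,8}→2  {3,5,6,7,8}→4  {4,5,6,7,8}→2
  6 left: {1,4,5,6,7,8}→2  {2,3,5,6,7,8}→6  {3,4,5,6,7,8}→6
  7 left: {0,1,4,5,6,7,8}→2  {1,3,4,5,6,7,8}→8  {2,3,4,5,6,7,8}→12
  placing 0:l first → 20 extensions
  placing 2:k first → 10 extensions
total linear extensions = 30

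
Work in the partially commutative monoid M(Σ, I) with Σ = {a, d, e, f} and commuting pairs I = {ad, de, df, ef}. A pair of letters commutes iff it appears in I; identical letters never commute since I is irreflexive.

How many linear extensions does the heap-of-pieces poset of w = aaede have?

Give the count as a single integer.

5

piece 0:a — minimal
piece 1:a rests on {0:a}
piece 2:e rests on {1:a}
piece 3:d — minimal
piece 4:e rests on {2:e}
minimal pieces: {0:a, 3:d}
ways to finish when only these pieces remain (= sum over removing one remaining piece with nothing left below it):
  1 left: {3}→1  {4}→1
  2 left: {2,4}→1  {3,4}→2
  3 left: {1,2,4}→1  {2,3,4}→3
  placing 0:a first → 4 extensions
  placing 3:d first → 1 extensions
total linear extensions = 5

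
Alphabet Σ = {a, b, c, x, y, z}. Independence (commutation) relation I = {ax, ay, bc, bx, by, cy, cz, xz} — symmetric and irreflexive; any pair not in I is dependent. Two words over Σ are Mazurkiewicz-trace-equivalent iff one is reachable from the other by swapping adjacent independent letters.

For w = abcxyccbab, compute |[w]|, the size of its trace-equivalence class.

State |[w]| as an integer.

93

drop 0:a onto floor
drop 1:b onto {0:a}
drop 2:c onto {0:a}
drop 3:x onto {2:c}
drop 4:y onto {3:x}
drop 5:c onto {3:x}
drop 6:c onto {5:c}
drop 7:b onto {1:b}
drop 8:a onto {6:c, 7:b}
drop 9:b onto {8:a}
ground layer = {0:a}
drop-orders for the pieces not yet dropped (sum over which currently-grounded one goes next):
  1 to go: {4} 1  {9} 1
  2 to go: {4,9} 2  {8,9} 1
  3 to go: {4,8,9} 3  {6,8,9} 1  {7,8,9} 1
  4 to go: {1,7,8,9} 1  {4,6,8,9} 4  {4,7,8,9} 4  {5,6,8,9} 1  {6,7,8,9} 2
  5 to go: {1,4,7,8,9} 5  {1,6,7,8,9} 3  {4,5,6,8,9} 5  {4,6,7,8,9} 10  {5,6,7,8,9} 3
  6 to go: {1,4,6,7,8,9} 18  {1,5,6,7,8,9} 6  {3,4,5,6,8,9} 5  {4,5,6,7,8,9} 18
  7 to go: {1,4,5,6,7,8,9} 42  {2,3,4,5,6,8,9} 5  {3,4,5,6,7,8,9} 23
  8 to go: {1,3,4,5,6,7,8,9} 65  {2,3,4,5,6,7,8,9} 28
  if 0:a drops first: 93 orders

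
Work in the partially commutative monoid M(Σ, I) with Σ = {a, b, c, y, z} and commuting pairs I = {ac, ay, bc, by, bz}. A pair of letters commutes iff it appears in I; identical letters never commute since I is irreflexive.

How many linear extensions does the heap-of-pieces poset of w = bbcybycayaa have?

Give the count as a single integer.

piece 0:b — minimal
piece 1:b rests on {0:b}
piece 2:c — minimal
piece 3:y rests on {2:c}
piece 4:b rests on {1:b}
piece 5:y rests on {3:y}
piece 6:c rests on {5:y}
piece 7:a rests on {4:b}
piece 8:y rests on {6:c}
piece 9:a rests on {7:a}
piece 10:a rests on {9:a}
minimal pieces: {0:b, 2:c}
ways to finish when only these pieces remain (= sum over removing one remaining piece with nothing left below it):
  1 left: {8}→1  {10}→1
  2 left: {6,8}→1  {8,10}→2  {9,10}→1
  3 left: {5,6,8}→1  {6,8,10}→3  {7,9,10}→1  {8,9,10}→3
  4 left: {3,5,6,8}→1  {4,7,9,10}→1  {5,6,8,10}→4  {6,8,9,10}→6  {7,8,9,10}→4
  5 left: {1,4,7,9,10}→1  {2,3,5,6,8}→1  {3,5,6,8,10}→5  {4,7,8,9,10}→5  {5,6,8,9,10}→10  {6,7,8,9,10}→10
  6 left: {0,1,4,7,9,10}→1  {1,4,7,8,9,10}→6  {2,3,5,6,8,10}→6  {3,5,6,8,9,10}→15  {4,6,7,8,9,10}→15  {5,6,7,8,9,10}→20
  7 left: {0,1,4,7,8,9,10}→7  {1,4,6,7,8,9,10}→21  {2,3,5,6,8,9,10}→21  {3,5,6,7,8,9,10}→35  {4,5,6,7,8,9,10}→35
  8 left: {0,1,4,6,7,8,9,10}→28  {1,4,5,6,7,8,9,10}→56  {2,3,5,6,7,8,9,10}→56  {3,4,5,6,7,8,9,10}→70
  9 left: {0,1,4,5,6,7,8,9,10}→84  {1,3,4,5,6,7,8,9,10}→126  {2,3,4,5,6,7,8,9,10}→126
  placing 0:b first → 252 extensions
  placing 2:c first → 210 extensions
total linear extensions = 462

462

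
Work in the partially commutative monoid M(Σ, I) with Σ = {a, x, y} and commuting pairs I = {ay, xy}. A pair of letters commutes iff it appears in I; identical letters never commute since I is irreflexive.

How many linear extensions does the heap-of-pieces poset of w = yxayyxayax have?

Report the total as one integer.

210

0(y) covers ∅
1(x) covers ∅
2(a) covers 1:x
3(y) covers 0:y
4(y) covers 3:y
5(x) covers 2:a
6(a) covers 5:x
7(y) covers 4:y
8(a) covers 6:a
9(x) covers 8:a
floor of heap: 0:y, 1:x
completions by unplaced set U, small U first (add the entries for U minus each lowest piece of U):
  |U|=1: {7}:1  {9}:1
  |U|=2: {4,7}:1  {7,9}:2  {8,9}:1
  |U|=3: {3,4,7}:1  {4,7,9}:3  {6,8,9}:1  {7,8,9}:3
  |U|=4: {0,3,4,7}:1  {3,4,7,9}:4  {4,7,8,9}:6  {5,6,8,9}:1  {6,7,8,9}:4
  |U|=5: {0,3,4,7,9}:5  {2,5,6,8,9}:1  {3,4,7,8,9}:10  {4,6,7,8,9}:10  {5,6,7,8,9}:5
  |U|=6: {0,3,4,7,8,9}:15  {1,2,5,6,8,9}:1  {2,5,6,7,8,9}:6  {3,4,6,7,8,9}:20  {4,5,6,7,8,9}:15
  |U|=7: {0,3,4,6,7,8,9}:35  {1,2,5,6,7,8,9}:7  {2,4,5,6,7,8,9}:21  {3,4,5,6,7,8,9}:35
  |U|=8: {0,3,4,5,6,7,8,9}:70  {1,2,4,5,6,7,8,9}:28  {2,3,4,5,6,7,8,9}:56
  start at 0(y): 84
  start at 1(x): 126
sum over floor = 210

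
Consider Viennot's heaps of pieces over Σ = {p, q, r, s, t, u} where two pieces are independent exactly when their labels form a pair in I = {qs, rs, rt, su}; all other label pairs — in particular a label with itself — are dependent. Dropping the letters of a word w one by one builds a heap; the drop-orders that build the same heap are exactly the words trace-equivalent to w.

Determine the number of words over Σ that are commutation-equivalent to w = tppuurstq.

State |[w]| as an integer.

piece 0:t — minimal
piece 1:p rests on {0:t}
piece 2:p rests on {1:p}
piece 3:u rests on {2:p}
piece 4:u rests on {3:u}
piece 5:r rests on {4:u}
piece 6:s rests on {2:p}
piece 7:t rests on {4:u, 6:s}
piece 8:q rests on {5:r, 7:t}
minimal pieces: {0:t}
ways to finish when only these pieces remain (= sum over removing one remaining piece with nothing left below it):
  1 left: {8}→1
  2 left: {5,8}→1  {7,8}→1
  3 left: {5,7,8}→2  {6,7,8}→1
  4 left: {4,5,7,8}→2  {5,6,7,8}→3
  5 left: {3,4,5,7,8}→2  {4,5,6,7,8}→5
  6 left: {3,4,5,6,7,8}→7
  7 left: {2,3,4,5,6,7,8}→7
  placing 0:t first → 7 extensions

7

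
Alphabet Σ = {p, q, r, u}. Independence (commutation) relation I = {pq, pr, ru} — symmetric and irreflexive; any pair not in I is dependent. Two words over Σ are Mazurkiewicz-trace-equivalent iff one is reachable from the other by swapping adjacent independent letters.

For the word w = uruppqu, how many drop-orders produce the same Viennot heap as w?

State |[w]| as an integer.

12

#0=u has no predecessor
#1=r has no predecessor
#2=u depends on [0:u]
#3=p depends on [2:u]
#4=p depends on [3:p]
#5=q depends on [1:r, 2:u]
#6=u depends on [4:p, 5:q]
sources: [0:u, 1:r]
N(rest) = Σ N(rest − s) over sources s of rest; N(one piece) = 1:
  size 1 → [6]=1
  size 2 → [4,6]=1  [5,6]=1
  size 3 → [1,5,6]=1  [3,4,6]=1  [4,5,6]=2
  size 4 → [1,4,5,6]=3  [3,4,5,6]=3
  size 5 → [1,3,4,5,6]=6  [2,3,4,5,6]=3
  first=0(u) contributes 9
  first=1(r) contributes 3
|[w]| = 12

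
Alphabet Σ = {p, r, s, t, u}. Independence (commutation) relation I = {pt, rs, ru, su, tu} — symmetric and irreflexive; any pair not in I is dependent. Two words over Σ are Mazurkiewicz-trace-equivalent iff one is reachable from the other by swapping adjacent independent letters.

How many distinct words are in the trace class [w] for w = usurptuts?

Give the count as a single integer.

168

piece 0:u — minimal
piece 1:s — minimal
piece 2:u rests on {0:u}
piece 3:r — minimal
piece 4:p rests on {1:s, 2:u, 3:r}
piece 5:t rests on {1:s, 3:r}
piece 6:u rests on {4:p}
piece 7:t rests on {5:t}
piece 8:s rests on {4:p, 7:t}
minimal pieces: {0:u, 1:s, 3:r}
ways to finish when only these pieces remain (= sum over removing one remaining piece with nothing left below it):
  1 left: {6}→1  {8}→1
  2 left: {6,8}→2  {7,8}→1
  3 left: {4,6,8}→2  {5,7,8}→1  {6,7,8}→3
  4 left: {2,4,6,8}→2  {4,6,7,8}→5  {5,6,7,8}→4
  5 left: {0,2,4,6,8}→2  {2,4,6,7,8}→7  {4,5,6,7,8}→9
  6 left: {0,2,4,6,7,8}→9  {1,4,5,6,7,8}→9  {2,4,5,6,7,8}→16  {3,4,5,6,7,8}→9
  7 left: {0,2,4,5,6,7,8}→25  {1,2,4,5,6,7,8}→25  {1,3,4,5,6,7,8}→18  {2,3,4,5,6,7,8}→25
  placing 0:u first → 68 extensions
  placing 1:s first → 50 extensions
  placing 3:r first → 50 extensions
total linear extensions = 168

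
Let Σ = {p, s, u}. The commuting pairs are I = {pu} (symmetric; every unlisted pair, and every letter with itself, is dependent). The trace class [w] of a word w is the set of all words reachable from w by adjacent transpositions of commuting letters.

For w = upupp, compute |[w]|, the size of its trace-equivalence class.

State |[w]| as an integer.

0(u) covers ∅
1(p) covers ∅
2(u) covers 0:u
3(p) covers 1:p
4(p) covers 3:p
floor of heap: 0:u, 1:p
completions by unplaced set U, small U first (add the entries for U minus each lowest piece of U):
  |U|=1: {2}:1  {4}:1
  |U|=2: {0,2}:1  {2,4}:2  {3,4}:1
  |U|=3: {0,2,4}:3  {1,3,4}:1  {2,3,4}:3
  start at 0(u): 4
  start at 1(p): 6
sum over floor = 10

10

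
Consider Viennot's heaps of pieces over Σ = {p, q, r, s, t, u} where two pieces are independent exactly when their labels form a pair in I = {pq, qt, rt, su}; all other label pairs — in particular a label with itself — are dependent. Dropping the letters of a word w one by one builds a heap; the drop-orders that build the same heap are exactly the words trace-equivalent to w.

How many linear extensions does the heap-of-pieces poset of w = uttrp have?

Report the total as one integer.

drop 0:u onto floor
drop 1:t onto {0:u}
drop 2:t onto {1:t}
drop 3:r onto {0:u}
drop 4:p onto {2:t, 3:r}
ground layer = {0:u}
drop-orders for the pieces not yet dropped (sum over which currently-grounded one goes next):
  1 to go: {4} 1
  2 to go: {2,4} 1  {3,4} 1
  3 to go: {1,2,4} 1  {2,3,4} 2
  if 0:u drops first: 3 orders

3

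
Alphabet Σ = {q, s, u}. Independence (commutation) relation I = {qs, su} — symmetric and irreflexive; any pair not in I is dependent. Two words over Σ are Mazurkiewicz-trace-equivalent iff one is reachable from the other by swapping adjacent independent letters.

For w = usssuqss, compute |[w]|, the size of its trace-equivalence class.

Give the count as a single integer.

56

drop 0:u onto floor
drop 1:s onto floor
drop 2:s onto {1:s}
drop 3:s onto {2:s}
drop 4:u onto {0:u}
drop 5:q onto {4:u}
drop 6:s onto {3:s}
drop 7:s onto {6:s}
ground layer = {0:u, 1:s}
drop-orders for the pieces not yet dropped (sum over which currently-grounded one goes next):
  1 to go: {5} 1  {7} 1
  2 to go: {4,5} 1  {5,7} 2  {6,7} 1
  3 to go: {0,4,5} 1  {3,6,7} 1  {4,5,7} 3  {5,6,7} 3
  4 to go: {0,4,5,7} 4  {2,3,6,7} 1  {3,5,6,7} 4  {4,5,6,7} 6
  5 to go: {0,4,5,6,7} 10  {1,2,3,6,7} 1  {2,3,5,6,7} 5  {3,4,5,6,7} 10
  6 to go: {0,3,4,5,6,7} 20  {1,2,3,5,6,7} 6  {2,3,4,5,6,7} 15
  if 0:u drops first: 21 orders
  if 1:s drops first: 35 orders
heap linearizations: 56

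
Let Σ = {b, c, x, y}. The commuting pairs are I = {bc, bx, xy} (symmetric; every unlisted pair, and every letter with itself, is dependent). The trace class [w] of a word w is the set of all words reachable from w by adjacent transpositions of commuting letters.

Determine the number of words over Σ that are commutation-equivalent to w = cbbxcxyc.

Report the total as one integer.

25

piece 0:c — minimal
piece 1:b — minimal
piece 2:b rests on {1:b}
piece 3:x rests on {0:c}
piece 4:c rests on {3:x}
piece 5:x rests on {4:c}
piece 6:y rests on {2:b, 4:c}
piece 7:c rests on {5:x, 6:y}
minimal pieces: {0:c, 1:b}
ways to finish when only these pieces remain (= sum over removing one remaining piece with nothing left below it):
  1 left: {7}→1
  2 left: {5,7}→1  {6,7}→1
  3 left: {2,6,7}→1  {5,6,7}→2
  4 left: {1,2,6,7}→1  {2,5,6,7}→3  {4,5,6,7}→2
  5 left: {1,2,5,6,7}→4  {2,4,5,6,7}→5  {3,4,5,6,7}→2
  6 left: {0,3,4,5,6,7}→2  {1,2,4,5,6,7}→9  {2,3,4,5,6,7}→7
  placing 0:c first → 16 extensions
  placing 1:b first → 9 extensions
total linear extensions = 25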